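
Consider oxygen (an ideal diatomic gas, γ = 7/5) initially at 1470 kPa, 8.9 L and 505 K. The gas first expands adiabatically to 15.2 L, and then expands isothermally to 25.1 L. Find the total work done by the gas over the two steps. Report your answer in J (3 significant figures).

Step 1 (adiabatic): W = (P₁V₁ − P₂V₂)/(γ−1) = (13083 − 10562)/0.4 = 6304 J.
After step 1: P = 694.8 kPa, V = 15.2 L, T = 407.7 K.
Step 2 (isothermal): W = P₁V₁ ln(V₂/V₁) = (10562) ln(25.1/15.2) = 5297 J.
W_total = 6304 + 5297 = 11601 J.

W_total ≈ 11600 J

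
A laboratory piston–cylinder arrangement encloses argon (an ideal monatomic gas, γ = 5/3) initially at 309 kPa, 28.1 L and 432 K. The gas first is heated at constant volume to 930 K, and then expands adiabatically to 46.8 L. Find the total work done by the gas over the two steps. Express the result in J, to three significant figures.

W_total ≈ 8080 J

Step 1 (isochoric): W = 0 (constant volume).
After step 1: P = 665.2 kPa (V unchanged).
Step 2 (adiabatic): W = (P₁V₁ − P₂V₂)/(γ−1) = (18692 − 13304)/0.667 = 8083 J.
W_total = 0 + 8083 = 8083 J.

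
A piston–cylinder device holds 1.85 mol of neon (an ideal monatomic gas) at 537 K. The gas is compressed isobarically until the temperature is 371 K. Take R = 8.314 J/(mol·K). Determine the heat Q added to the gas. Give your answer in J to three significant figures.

Isobaric: W = nRΔT = (1.85)(8.314)(-166) = -2553 J.
ΔU = nCᵥΔT with Cᵥ = 3R/2: ΔU = (1.85)(12.47)(-166) = -3830 J.
Q = ΔU + W = -3830 − 2553 = -6383 J.

Q ≈ -6380 J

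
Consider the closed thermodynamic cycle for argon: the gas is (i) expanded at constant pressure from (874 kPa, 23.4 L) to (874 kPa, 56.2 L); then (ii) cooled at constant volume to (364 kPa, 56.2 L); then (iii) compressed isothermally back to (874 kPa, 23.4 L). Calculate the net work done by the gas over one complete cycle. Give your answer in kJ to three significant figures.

Leg (i): W = PΔV = (874)(56.2 − 23.4) = 28667 J.
Leg (ii): W = 0.
Leg (iii): W = PᵢVᵢ ln(V_f/Vᵢ) = (20457) ln(23.4/56.2) = -17924 J.
W_net = 28667 − 17924 = 10743 J.

W_net ≈ 10.7 kJ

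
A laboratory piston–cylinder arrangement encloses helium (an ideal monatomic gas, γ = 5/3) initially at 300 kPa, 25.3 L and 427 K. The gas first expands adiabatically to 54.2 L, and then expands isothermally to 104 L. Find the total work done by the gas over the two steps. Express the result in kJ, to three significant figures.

Step 1 (adiabatic): W = (P₁V₁ − P₂V₂)/(γ−1) = (7590 − 4567)/0.667 = 4534 J.
After step 1: P = 84.27 kPa, V = 54.2 L, T = 256.9 K.
Step 2 (isothermal): W = P₁V₁ ln(V₂/V₁) = (4567) ln(104/54.2) = 2977 J.
W_total = 4534 + 2977 = 7511 J.

W_total ≈ 7.51 kJ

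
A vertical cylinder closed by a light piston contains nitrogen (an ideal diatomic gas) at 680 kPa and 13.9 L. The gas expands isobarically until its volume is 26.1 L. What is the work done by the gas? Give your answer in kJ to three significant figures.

W ≈ 8.30 kJ

Isobaric: W = P ΔV.
W = (680 kPa)(26.1 − 13.9 L) = (680)(12.2) = 8296 J.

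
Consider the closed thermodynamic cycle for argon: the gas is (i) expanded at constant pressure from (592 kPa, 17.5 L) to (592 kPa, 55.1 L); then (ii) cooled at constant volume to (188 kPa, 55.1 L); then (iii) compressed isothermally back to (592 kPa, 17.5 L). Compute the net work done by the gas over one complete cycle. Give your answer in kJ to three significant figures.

W_net ≈ 10.4 kJ

Leg (i): W = PΔV = (592)(55.1 − 17.5) = 22259 J.
Leg (ii): W = 0.
Leg (iii): W = PᵢVᵢ ln(V_f/Vᵢ) = (10359) ln(17.5/55.1) = -11881 J.
W_net = 22259 − 11881 = 10378 J.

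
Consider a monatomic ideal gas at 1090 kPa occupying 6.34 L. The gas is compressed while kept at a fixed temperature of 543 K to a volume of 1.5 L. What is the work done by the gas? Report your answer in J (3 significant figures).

W ≈ -9960 J

Isothermal: W = nRT ln(V₂/V₁) = P₁V₁ ln(V₂/V₁).
P₁V₁ = (1090 kPa)(6.34 L) = 6911 J.
W = 6911 × ln(1.5/6.34) = 6911 × -1.441
W_by_gas = -9961 J.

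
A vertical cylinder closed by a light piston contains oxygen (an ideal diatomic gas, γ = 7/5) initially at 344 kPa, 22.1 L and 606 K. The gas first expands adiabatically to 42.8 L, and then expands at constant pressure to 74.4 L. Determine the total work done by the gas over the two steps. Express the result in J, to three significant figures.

W_total ≈ 8720 J

Step 1 (adiabatic): W = (P₁V₁ − P₂V₂)/(γ−1) = (7602 − 5836)/0.4 = 4416 J.
After step 1: P = 136.4 kPa, V = 42.8 L, T = 465.2 K.
Step 2 (isobaric): W = PΔV = (136.4 kPa)(74.4 − 42.8 L) = 4309 J.
W_total = 4416 + 4309 = 8724 J.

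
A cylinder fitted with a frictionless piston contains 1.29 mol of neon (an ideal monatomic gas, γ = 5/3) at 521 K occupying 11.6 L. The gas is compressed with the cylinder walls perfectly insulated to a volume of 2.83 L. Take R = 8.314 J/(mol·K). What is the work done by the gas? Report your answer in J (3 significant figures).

W ≈ -13100 J

Adiabatic: TV^(γ−1) = const with γ = 5/3.
T₂ = T₁ (V₁/V₂)^(γ−1) = 521 × (11.6/2.83)^0.667 = 521 × 2.561 = 1334 K.
W_by = nCᵥ(T₁ − T₂) = (1.29)(12.47)(521 − 1334) = -13086 J.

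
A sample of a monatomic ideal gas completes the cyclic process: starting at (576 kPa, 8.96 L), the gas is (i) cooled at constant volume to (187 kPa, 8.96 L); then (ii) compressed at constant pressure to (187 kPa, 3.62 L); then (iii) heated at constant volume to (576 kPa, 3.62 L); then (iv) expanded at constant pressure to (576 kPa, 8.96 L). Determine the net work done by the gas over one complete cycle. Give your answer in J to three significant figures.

W_net ≈ 2080 J

Constant-volume legs do no work.
W(ii) = (187)(3.62 − 8.96) = -998.6 J; W(iv) = (576)(8.96 − 3.62) = 3076 J.
W_net = -998.6 + 3076 = 2077 J (the clockwise enclosed area).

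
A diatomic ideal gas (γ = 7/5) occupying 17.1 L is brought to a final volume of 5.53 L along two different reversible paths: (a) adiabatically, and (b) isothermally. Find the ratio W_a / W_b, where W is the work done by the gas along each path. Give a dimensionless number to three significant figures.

W_a / W_b ≈ 1.26

Path (a) adiabatic: W = P₁V₁(1 − (V₁/V₂)^(γ−1))/(γ−1) → W_a/(P₁V₁) = -1.427.
Path (b) isothermal: W = P₁V₁ ln(V₂/V₁) → W_b/(P₁V₁) = -1.129.
W_a / W_b = -1.427 / -1.129 = 1.264.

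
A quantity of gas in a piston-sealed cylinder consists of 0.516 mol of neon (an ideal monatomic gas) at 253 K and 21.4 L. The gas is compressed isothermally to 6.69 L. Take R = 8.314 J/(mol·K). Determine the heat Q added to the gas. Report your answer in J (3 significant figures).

Q ≈ -1260 J

Isothermal ⇒ ΔU = 0, so Q = W = nRT ln(V₂/V₁).
Q = (0.516)(8.314)(253) ln(6.69/21.4) = 1085 × -1.163 = -1262 J.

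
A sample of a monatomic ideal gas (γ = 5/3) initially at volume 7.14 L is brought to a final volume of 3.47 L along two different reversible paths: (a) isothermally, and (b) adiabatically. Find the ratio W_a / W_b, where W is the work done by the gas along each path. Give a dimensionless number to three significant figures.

Path (a) isothermal: W = P₁V₁ ln(V₂/V₁) → W_a/(P₁V₁) = -0.7216.
Path (b) adiabatic: W = P₁V₁(1 − (V₁/V₂)^(γ−1))/(γ−1) → W_b/(P₁V₁) = -0.9266.
W_a / W_b = -0.7216 / -0.9266 = 0.7787.

W_a / W_b ≈ 0.779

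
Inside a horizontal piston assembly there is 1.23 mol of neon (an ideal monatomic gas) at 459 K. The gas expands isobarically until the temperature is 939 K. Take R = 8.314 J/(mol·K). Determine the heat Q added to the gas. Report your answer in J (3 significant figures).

Isobaric: W = nRΔT = (1.23)(8.314)(480) = 4909 J.
ΔU = nCᵥΔT with Cᵥ = 3R/2: ΔU = (1.23)(12.47)(480) = 7363 J.
Q = ΔU + W = 7363 + 4909 = 12271 J.

Q ≈ 12300 J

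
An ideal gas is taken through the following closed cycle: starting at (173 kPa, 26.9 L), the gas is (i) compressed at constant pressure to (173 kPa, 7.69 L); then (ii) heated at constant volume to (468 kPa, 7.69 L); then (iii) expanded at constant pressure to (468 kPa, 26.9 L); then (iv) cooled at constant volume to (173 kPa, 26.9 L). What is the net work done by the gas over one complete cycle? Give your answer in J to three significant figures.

W_net ≈ 5670 J

Constant-volume legs do no work.
W(i) = (173)(7.69 − 26.9) = -3323 J; W(iii) = (468)(26.9 − 7.69) = 8990 J.
W_net = -3323 + 8990 = 5667 J (the clockwise enclosed area).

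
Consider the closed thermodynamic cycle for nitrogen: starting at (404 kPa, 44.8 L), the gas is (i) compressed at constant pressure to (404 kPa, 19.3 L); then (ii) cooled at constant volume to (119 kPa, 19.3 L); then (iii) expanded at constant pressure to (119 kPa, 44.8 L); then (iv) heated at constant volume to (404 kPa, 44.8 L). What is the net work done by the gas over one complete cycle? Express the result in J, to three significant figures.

Constant-volume legs do no work.
W(i) = (404)(19.3 − 44.8) = -10302 J; W(iii) = (119)(44.8 − 19.3) = 3034 J.
W_net = -10302 + 3034 = -7267 J (the counter-clockwise enclosed area).

W_net ≈ -7270 J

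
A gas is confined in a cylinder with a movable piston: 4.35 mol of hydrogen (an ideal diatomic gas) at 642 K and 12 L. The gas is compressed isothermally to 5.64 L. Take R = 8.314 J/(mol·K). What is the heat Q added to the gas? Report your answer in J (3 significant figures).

Isothermal ⇒ ΔU = 0, so Q = W = nRT ln(V₂/V₁).
Q = (4.35)(8.314)(642) ln(5.64/12) = 23219 × -0.755 = -17530 J.

Q ≈ -17500 J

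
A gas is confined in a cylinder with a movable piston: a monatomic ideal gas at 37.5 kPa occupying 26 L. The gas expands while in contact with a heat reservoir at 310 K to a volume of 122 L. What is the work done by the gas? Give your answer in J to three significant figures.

Isothermal: W = nRT ln(V₂/V₁) = P₁V₁ ln(V₂/V₁).
P₁V₁ = (37.5 kPa)(26 L) = 975 J.
W = 975 × ln(122/26) = 975 × 1.546
W_by_gas = 1507 J.

W ≈ 1510 J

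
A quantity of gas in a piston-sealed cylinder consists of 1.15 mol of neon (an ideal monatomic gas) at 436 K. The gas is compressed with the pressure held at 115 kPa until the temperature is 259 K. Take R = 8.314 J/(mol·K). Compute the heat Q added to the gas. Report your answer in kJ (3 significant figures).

Isobaric: W = nRΔT = (1.15)(8.314)(-177) = -1692 J.
ΔU = nCᵥΔT with Cᵥ = 3R/2: ΔU = (1.15)(12.47)(-177) = -2538 J.
Q = ΔU + W = -2538 − 1692 = -4231 J.

Q ≈ -4.23 kJ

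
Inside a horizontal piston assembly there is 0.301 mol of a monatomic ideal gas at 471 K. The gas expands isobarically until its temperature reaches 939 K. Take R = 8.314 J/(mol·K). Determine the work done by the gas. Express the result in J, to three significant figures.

W ≈ 1170 J

Isobaric: W = P ΔV = nR ΔT.
W = (0.301)(8.314)(939 − 471) = 1171 J.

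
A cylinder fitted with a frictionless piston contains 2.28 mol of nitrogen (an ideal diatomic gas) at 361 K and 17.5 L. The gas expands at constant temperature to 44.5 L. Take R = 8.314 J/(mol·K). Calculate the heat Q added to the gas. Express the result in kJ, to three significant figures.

Q ≈ 6.39 kJ

Isothermal ⇒ ΔU = 0, so Q = W = nRT ln(V₂/V₁).
Q = (2.28)(8.314)(361) ln(44.5/17.5) = 6843 × 0.9333 = 6387 J.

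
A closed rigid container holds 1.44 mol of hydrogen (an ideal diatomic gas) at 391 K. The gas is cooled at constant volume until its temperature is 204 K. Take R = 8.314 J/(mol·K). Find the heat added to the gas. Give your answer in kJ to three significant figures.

Constant volume ⇒ W = 0, so Q = ΔU = nCᵥΔT with Cᵥ = 5R/2 = 20.79 J/(mol·K).
ΔU = (1.44)(20.79)(204 − 391) = -5597 J.

Q ≈ -5.60 kJ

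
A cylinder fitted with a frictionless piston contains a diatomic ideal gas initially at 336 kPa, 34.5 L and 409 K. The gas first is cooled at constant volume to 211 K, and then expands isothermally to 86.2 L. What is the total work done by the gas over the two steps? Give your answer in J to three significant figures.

W_total ≈ 5480 J

Step 1 (isochoric): W = 0 (constant volume).
After step 1: P = 173.3 kPa (V unchanged).
Step 2 (isothermal): W = P₁V₁ ln(V₂/V₁) = (5980) ln(86.2/34.5) = 5476 J.
W_total = 0 + 5476 = 5476 J.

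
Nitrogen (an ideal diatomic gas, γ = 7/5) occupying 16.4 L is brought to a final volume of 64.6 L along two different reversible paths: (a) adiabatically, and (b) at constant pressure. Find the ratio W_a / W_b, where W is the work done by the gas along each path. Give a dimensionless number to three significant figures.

Path (a) adiabatic: W = P₁V₁(1 − (V₁/V₂)^(γ−1))/(γ−1) → W_a/(P₁V₁) = 1.055.
Path (b) isobaric: W = P₁(V₂ − V₁) → W_b/(P₁V₁) = 2.939.
W_a / W_b = 1.055 / 2.939 = 0.3591.

W_a / W_b ≈ 0.359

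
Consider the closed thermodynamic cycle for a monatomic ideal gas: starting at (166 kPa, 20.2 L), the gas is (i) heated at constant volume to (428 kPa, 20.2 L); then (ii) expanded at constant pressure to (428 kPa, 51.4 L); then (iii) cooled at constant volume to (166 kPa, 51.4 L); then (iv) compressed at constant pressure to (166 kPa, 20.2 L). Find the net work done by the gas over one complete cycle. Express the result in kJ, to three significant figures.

W_net ≈ 8.17 kJ

Constant-volume legs do no work.
W(ii) = (428)(51.4 − 20.2) = 13354 J; W(iv) = (166)(20.2 − 51.4) = -5179 J.
W_net = 13354 − 5179 = 8174 J (the clockwise enclosed area).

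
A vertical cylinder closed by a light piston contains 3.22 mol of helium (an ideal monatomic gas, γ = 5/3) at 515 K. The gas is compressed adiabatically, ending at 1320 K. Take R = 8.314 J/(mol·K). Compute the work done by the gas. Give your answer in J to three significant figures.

Adiabatic ⇒ Q = 0, so W_by = −ΔU = nCᵥ(T₁ − T₂).
Cᵥ = 3R/2 = 12.47 J/(mol·K).
W = (3.22)(12.47)(515 − 1320) = -32326 J.

W ≈ -32300 J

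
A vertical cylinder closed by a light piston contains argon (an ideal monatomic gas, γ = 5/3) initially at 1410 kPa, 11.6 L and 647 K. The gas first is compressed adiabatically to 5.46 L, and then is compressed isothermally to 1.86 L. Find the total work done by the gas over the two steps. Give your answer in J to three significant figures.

W_total ≈ -45100 J

Step 1 (adiabatic): W = (P₁V₁ − P₂V₂)/(γ−1) = (16356 − 27030)/0.667 = -16012 J.
After step 1: P = 4951 kPa, V = 5.46 L, T = 1069 K.
Step 2 (isothermal): W = P₁V₁ ln(V₂/V₁) = (27030) ln(1.86/5.46) = -29108 J.
W_total = -16012 − 29108 = -45120 J.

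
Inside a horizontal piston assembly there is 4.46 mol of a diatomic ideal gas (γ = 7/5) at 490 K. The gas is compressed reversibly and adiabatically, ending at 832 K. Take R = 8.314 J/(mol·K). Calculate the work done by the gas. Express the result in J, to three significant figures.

Adiabatic ⇒ Q = 0, so W_by = −ΔU = nCᵥ(T₁ − T₂).
Cᵥ = 5R/2 = 20.79 J/(mol·K).
W = (4.46)(20.79)(490 − 832) = -31704 J.

W ≈ -31700 J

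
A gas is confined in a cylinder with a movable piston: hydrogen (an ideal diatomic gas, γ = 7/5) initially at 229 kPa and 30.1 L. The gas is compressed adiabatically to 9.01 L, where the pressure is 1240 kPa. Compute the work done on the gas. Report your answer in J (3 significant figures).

Adiabatic: W = (P₁V₁ − P₂V₂)/(γ − 1) with γ = 7/5.
P₁V₁ = 6893 J, P₂V₂ = 11172 J.
W = (6893 − 11172) / 0.4 = -10699 J.
Work on gas = −W_by = 10699 J.

W ≈ 10700 J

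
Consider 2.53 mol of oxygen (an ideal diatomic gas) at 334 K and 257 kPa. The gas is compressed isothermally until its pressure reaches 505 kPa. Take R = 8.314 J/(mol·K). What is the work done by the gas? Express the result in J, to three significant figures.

W ≈ -4750 J

Isothermal process: W = nRT ln(V₂/V₁) = nRT ln(P₁/P₂).
W = (2.53)(8.314)(334) × ln(257/505)
  = 7025 × ln(0.5089) = 7025 × -0.6755
W_by_gas = -4746 J.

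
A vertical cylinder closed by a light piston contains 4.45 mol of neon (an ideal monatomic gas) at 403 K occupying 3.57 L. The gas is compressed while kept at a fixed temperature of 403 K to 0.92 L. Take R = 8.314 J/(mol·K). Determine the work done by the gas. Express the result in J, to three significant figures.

Isothermal: W = nRT ln(V₂/V₁).
W = (4.45)(8.314)(403) × ln(0.92/3.57)
  = 14910 × -1.356
W_by_gas = -20217 J.

W ≈ -20200 J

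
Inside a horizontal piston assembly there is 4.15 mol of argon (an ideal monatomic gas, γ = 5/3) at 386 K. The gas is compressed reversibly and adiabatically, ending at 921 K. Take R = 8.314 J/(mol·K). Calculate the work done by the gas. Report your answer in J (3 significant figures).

Adiabatic ⇒ Q = 0, so W_by = −ΔU = nCᵥ(T₁ − T₂).
Cᵥ = 3R/2 = 12.47 J/(mol·K).
W = (4.15)(12.47)(386 − 921) = -27689 J.

W ≈ -27700 J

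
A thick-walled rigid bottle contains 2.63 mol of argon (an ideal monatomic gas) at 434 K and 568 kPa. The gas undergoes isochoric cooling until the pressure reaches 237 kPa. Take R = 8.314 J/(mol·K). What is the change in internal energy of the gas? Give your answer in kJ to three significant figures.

Constant volume ⇒ W = 0, so Q = ΔU = nCᵥΔT with Cᵥ = 3R/2 = 12.47 J/(mol·K).
At constant V, T₂/T₁ = P₂/P₁ ⇒ ΔT = T₁(P₂/P₁ − 1) = 434·(237/568 − 1) = -252.9 K.
ΔU = (2.63)(12.47)(-252.9) = -8295 J.

ΔU ≈ -8.30 kJ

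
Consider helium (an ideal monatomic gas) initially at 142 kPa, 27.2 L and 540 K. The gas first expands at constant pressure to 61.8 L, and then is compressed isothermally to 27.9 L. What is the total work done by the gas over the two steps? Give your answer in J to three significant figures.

Step 1 (isobaric): W = PΔV = (142 kPa)(61.8 − 27.2 L) = 4913 J.
After step 1: P = 142 kPa, V = 61.8 L, T = 1227 K.
Step 2 (isothermal): W = P₁V₁ ln(V₂/V₁) = (8776) ln(27.9/61.8) = -6979 J.
W_total = 4913 − 6979 = -2066 J.

W_total ≈ -2070 J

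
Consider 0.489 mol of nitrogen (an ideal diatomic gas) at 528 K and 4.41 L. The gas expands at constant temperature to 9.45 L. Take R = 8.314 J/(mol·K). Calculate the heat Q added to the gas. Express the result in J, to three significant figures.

Q ≈ 1640 J

Isothermal ⇒ ΔU = 0, so Q = W = nRT ln(V₂/V₁).
Q = (0.489)(8.314)(528) ln(9.45/4.41) = 2147 × 0.7621 = 1636 J.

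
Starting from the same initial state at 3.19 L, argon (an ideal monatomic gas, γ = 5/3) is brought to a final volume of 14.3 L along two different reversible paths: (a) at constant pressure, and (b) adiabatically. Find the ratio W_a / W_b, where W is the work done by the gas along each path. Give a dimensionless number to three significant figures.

W_a / W_b ≈ 3.67

Path (a) isobaric: W = P₁(V₂ − V₁) → W_a/(P₁V₁) = 3.483.
Path (b) adiabatic: W = P₁V₁(1 − (V₁/V₂)^(γ−1))/(γ−1) → W_b/(P₁V₁) = 0.9483.
W_a / W_b = 3.483 / 0.9483 = 3.673.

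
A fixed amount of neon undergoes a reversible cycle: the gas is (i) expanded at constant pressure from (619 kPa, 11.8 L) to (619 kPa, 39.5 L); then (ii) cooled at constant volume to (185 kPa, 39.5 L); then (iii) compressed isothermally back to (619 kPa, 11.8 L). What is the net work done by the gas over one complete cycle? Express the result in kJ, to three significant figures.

W_net ≈ 8.32 kJ

Leg (i): W = PΔV = (619)(39.5 − 11.8) = 17146 J.
Leg (ii): W = 0.
Leg (iii): W = PᵢVᵢ ln(V_f/Vᵢ) = (7308) ln(11.8/39.5) = -8829 J.
W_net = 17146 − 8829 = 8317 J.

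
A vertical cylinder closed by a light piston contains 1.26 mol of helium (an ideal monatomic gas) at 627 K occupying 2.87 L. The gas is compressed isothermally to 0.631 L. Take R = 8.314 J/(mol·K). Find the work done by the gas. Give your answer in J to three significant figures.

Isothermal: W = nRT ln(V₂/V₁).
W = (1.26)(8.314)(627) × ln(0.631/2.87)
  = 6568 × -1.515
W_by_gas = -9949 J.

W ≈ -9950 J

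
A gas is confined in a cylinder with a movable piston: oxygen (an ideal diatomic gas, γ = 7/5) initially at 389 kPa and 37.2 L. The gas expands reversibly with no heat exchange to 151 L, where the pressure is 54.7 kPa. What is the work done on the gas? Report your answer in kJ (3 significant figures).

W ≈ -15.5 kJ

Adiabatic: W = (P₁V₁ − P₂V₂)/(γ − 1) with γ = 7/5.
P₁V₁ = 14471 J, P₂V₂ = 8260 J.
W = (14471 − 8260) / 0.4 = 15528 J.
Work on gas = −W_by = -15528 J.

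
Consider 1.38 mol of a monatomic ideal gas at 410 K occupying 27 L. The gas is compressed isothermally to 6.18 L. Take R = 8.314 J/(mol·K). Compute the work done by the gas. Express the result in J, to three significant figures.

Isothermal: W = nRT ln(V₂/V₁).
W = (1.38)(8.314)(410) × ln(6.18/27)
  = 4704 × -1.475
W_by_gas = -6936 J.

W ≈ -6940 J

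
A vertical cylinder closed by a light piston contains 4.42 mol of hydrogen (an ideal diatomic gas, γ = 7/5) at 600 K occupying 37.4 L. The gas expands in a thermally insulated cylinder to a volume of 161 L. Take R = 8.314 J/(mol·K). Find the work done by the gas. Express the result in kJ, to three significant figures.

Adiabatic: TV^(γ−1) = const with γ = 7/5.
T₂ = T₁ (V₁/V₂)^(γ−1) = 600 × (37.4/161)^0.4 = 600 × 0.5577 = 334.6 K.
W_by = nCᵥ(T₁ − T₂) = (4.42)(20.79)(600 − 334.6) = 24379 J.

W ≈ 24.4 kJ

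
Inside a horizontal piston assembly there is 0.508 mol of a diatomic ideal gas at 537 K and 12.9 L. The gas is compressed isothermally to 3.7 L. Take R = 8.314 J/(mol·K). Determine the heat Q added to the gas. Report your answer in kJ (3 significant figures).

Isothermal ⇒ ΔU = 0, so Q = W = nRT ln(V₂/V₁).
Q = (0.508)(8.314)(537) ln(3.7/12.9) = 2268 × -1.249 = -2833 J.

Q ≈ -2.83 kJ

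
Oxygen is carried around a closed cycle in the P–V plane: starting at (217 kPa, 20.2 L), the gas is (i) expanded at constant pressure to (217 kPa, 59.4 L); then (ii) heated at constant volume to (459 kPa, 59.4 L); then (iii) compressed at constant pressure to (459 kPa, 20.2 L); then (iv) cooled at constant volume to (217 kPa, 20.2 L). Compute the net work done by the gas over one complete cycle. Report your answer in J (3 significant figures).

W_net ≈ -9490 J

Constant-volume legs do no work.
W(i) = (217)(59.4 − 20.2) = 8506 J; W(iii) = (459)(20.2 − 59.4) = -17993 J.
W_net = 8506 − 17993 = -9486 J (the counter-clockwise enclosed area).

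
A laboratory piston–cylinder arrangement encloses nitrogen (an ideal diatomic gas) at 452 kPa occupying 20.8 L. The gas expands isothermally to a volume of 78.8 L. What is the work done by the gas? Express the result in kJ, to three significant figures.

W ≈ 12.5 kJ

Isothermal: W = nRT ln(V₂/V₁) = P₁V₁ ln(V₂/V₁).
P₁V₁ = (452 kPa)(20.8 L) = 9402 J.
W = 9402 × ln(78.8/20.8) = 9402 × 1.332
W_by_gas = 12523 J.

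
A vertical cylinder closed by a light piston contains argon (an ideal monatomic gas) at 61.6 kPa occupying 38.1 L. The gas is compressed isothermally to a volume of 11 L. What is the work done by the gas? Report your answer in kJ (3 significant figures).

Isothermal: W = nRT ln(V₂/V₁) = P₁V₁ ln(V₂/V₁).
P₁V₁ = (61.6 kPa)(38.1 L) = 2347 J.
W = 2347 × ln(11/38.1) = 2347 × -1.242
W_by_gas = -2916 J.

W ≈ -2.92 kJ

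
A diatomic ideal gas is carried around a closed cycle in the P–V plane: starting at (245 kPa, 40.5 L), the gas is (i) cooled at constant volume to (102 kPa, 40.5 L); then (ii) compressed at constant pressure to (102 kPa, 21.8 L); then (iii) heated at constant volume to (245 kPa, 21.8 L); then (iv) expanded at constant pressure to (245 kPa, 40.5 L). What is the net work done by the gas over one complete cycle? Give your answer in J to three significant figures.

Constant-volume legs do no work.
W(ii) = (102)(21.8 − 40.5) = -1907 J; W(iv) = (245)(40.5 − 21.8) = 4582 J.
W_net = -1907 + 4582 = 2674 J (the clockwise enclosed area).

W_net ≈ 2670 J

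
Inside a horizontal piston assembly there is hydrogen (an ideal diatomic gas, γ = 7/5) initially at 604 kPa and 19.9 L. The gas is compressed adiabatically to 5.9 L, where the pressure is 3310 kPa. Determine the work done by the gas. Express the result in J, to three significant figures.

W ≈ -18800 J

Adiabatic: W = (P₁V₁ − P₂V₂)/(γ − 1) with γ = 7/5.
P₁V₁ = 12020 J, P₂V₂ = 19529 J.
W = (12020 − 19529) / 0.4 = -18774 J.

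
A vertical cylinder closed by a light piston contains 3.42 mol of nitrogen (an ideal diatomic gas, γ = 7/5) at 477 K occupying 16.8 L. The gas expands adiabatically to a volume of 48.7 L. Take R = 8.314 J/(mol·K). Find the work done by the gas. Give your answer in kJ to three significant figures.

W ≈ 11.8 kJ

Adiabatic: TV^(γ−1) = const with γ = 7/5.
T₂ = T₁ (V₁/V₂)^(γ−1) = 477 × (16.8/48.7)^0.4 = 477 × 0.6533 = 311.6 K.
W_by = nCᵥ(T₁ − T₂) = (3.42)(20.79)(477 − 311.6) = 11756 J.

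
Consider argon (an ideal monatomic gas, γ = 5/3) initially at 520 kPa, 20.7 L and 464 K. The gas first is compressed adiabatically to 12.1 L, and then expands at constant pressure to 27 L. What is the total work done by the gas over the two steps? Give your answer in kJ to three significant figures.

W_total ≈ 12.0 kJ

Step 1 (adiabatic): W = (P₁V₁ − P₂V₂)/(γ−1) = (10764 − 15397)/0.667 = -6949 J.
After step 1: P = 1272 kPa, V = 12.1 L, T = 663.7 K.
Step 2 (isobaric): W = PΔV = (1272 kPa)(27 − 12.1 L) = 18960 J.
W_total = -6949 + 18960 = 12010 J.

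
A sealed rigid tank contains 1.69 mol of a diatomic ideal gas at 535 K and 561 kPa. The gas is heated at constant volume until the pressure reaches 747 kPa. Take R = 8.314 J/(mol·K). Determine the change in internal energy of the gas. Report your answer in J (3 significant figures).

Constant volume ⇒ W = 0, so Q = ΔU = nCᵥΔT with Cᵥ = 5R/2 = 20.79 J/(mol·K).
At constant V, T₂/T₁ = P₂/P₁ ⇒ ΔT = T₁(P₂/P₁ − 1) = 535·(747/561 − 1) = 177.4 K.
ΔU = (1.69)(20.79)(177.4) = 6231 J.

ΔU ≈ 6230 J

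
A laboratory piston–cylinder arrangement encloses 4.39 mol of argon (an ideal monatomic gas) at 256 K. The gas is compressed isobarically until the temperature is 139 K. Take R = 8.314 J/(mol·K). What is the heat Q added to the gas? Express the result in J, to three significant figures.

Isobaric: W = nRΔT = (4.39)(8.314)(-117) = -4270 J.
ΔU = nCᵥΔT with Cᵥ = 3R/2: ΔU = (4.39)(12.47)(-117) = -6405 J.
Q = ΔU + W = -6405 − 4270 = -10676 J.

Q ≈ -10700 J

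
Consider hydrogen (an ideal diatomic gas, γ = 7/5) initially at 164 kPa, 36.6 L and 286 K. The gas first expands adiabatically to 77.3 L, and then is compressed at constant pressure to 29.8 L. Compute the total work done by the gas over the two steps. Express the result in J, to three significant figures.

W_total ≈ 1140 J

Step 1 (adiabatic): W = (P₁V₁ − P₂V₂)/(γ−1) = (6002 − 4451)/0.4 = 3879 J.
After step 1: P = 57.58 kPa, V = 77.3 L, T = 212.1 K.
Step 2 (isobaric): W = PΔV = (57.58 kPa)(29.8 − 77.3 L) = -2735 J.
W_total = 3879 − 2735 = 1144 J.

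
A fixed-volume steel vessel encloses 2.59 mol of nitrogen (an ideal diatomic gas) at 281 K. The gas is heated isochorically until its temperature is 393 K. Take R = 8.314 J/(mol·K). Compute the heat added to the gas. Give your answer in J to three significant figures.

Constant volume ⇒ W = 0, so Q = ΔU = nCᵥΔT with Cᵥ = 5R/2 = 20.79 J/(mol·K).
ΔU = (2.59)(20.79)(393 − 281) = 6029 J.

Q ≈ 6030 J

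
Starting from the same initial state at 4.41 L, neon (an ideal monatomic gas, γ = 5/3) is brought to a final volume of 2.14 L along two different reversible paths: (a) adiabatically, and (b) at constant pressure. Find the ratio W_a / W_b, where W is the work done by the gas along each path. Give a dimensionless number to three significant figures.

W_a / W_b ≈ 1.80

Path (a) adiabatic: W = P₁V₁(1 − (V₁/V₂)^(γ−1))/(γ−1) → W_a/(P₁V₁) = -0.9291.
Path (b) isobaric: W = P₁(V₂ − V₁) → W_b/(P₁V₁) = -0.5147.
W_a / W_b = -0.9291 / -0.5147 = 1.805.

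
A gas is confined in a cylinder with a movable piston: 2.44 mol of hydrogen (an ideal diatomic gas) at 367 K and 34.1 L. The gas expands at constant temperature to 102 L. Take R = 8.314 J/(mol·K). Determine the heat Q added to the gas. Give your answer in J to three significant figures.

Q ≈ 8160 J

Isothermal ⇒ ΔU = 0, so Q = W = nRT ln(V₂/V₁).
Q = (2.44)(8.314)(367) ln(102/34.1) = 7445 × 1.096 = 8157 J.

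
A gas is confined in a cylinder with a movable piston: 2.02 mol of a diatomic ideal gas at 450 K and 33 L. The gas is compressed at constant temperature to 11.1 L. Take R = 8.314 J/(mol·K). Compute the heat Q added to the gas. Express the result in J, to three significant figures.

Isothermal ⇒ ΔU = 0, so Q = W = nRT ln(V₂/V₁).
Q = (2.02)(8.314)(450) ln(11.1/33) = 7557 × -1.09 = -8234 J.

Q ≈ -8230 J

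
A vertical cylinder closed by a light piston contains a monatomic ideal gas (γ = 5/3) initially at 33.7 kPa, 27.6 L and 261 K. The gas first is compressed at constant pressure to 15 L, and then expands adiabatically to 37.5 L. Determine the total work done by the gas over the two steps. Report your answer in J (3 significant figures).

W_total ≈ -78.0 J

Step 1 (isobaric): W = PΔV = (33.7 kPa)(15 − 27.6 L) = -424.6 J.
After step 1: P = 33.7 kPa, V = 15 L, T = 141.8 K.
Step 2 (adiabatic): W = (P₁V₁ − P₂V₂)/(γ−1) = (505.5 − 274.4)/0.667 = 346.6 J.
W_total = -424.6 + 346.6 = -78.01 J.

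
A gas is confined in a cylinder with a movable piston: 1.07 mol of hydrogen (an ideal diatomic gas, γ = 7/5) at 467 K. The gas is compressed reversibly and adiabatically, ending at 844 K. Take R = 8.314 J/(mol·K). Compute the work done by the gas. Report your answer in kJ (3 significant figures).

W ≈ -8.38 kJ

Adiabatic ⇒ Q = 0, so W_by = −ΔU = nCᵥ(T₁ − T₂).
Cᵥ = 5R/2 = 20.79 J/(mol·K).
W = (1.07)(20.79)(467 − 844) = -8384 J.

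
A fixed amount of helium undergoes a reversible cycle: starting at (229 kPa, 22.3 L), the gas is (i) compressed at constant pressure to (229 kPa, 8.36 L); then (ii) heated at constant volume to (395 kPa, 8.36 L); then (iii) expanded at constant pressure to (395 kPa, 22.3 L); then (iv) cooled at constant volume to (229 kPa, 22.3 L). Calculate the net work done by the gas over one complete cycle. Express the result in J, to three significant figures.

Constant-volume legs do no work.
W(i) = (229)(8.36 − 22.3) = -3192 J; W(iii) = (395)(22.3 − 8.36) = 5506 J.
W_net = -3192 + 5506 = 2314 J (the clockwise enclosed area).

W_net ≈ 2310 J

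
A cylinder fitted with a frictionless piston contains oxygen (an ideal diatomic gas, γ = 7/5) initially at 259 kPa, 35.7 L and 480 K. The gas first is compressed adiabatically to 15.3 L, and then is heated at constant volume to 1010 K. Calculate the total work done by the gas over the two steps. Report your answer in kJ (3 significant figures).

Step 1 (adiabatic): W = (P₁V₁ − P₂V₂)/(γ−1) = (9246 − 12977)/0.4 = -9326 J.
Step 2 (isochoric): W = 0 (constant volume).
W_total = -9326 + 0 = -9326 J.

W_total ≈ -9.33 kJ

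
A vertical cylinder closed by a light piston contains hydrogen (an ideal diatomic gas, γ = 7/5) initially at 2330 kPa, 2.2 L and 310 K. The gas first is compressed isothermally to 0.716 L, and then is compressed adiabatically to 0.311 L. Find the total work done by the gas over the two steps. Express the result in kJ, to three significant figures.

Step 1 (isothermal): W = P₁V₁ ln(V₂/V₁) = (5126) ln(0.716/2.2) = -5754 J.
After step 1: P = 7159 kPa, V = 0.716 L, T = 310 K.
Step 2 (adiabatic): W = (P₁V₁ − P₂V₂)/(γ−1) = (5126 − 7155)/0.4 = -5074 J.
W_total = -5754 − 5074 = -10828 J.

W_total ≈ -10.8 kJ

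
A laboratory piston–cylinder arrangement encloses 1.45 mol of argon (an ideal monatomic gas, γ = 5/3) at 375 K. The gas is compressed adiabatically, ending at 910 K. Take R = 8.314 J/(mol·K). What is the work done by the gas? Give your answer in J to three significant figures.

Adiabatic ⇒ Q = 0, so W_by = −ΔU = nCᵥ(T₁ − T₂).
Cᵥ = 3R/2 = 12.47 J/(mol·K).
W = (1.45)(12.47)(375 − 910) = -9674 J.

W ≈ -9670 J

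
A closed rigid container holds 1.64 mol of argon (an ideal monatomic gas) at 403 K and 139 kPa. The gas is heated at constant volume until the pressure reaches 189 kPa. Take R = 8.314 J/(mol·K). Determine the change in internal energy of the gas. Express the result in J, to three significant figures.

Constant volume ⇒ W = 0, so Q = ΔU = nCᵥΔT with Cᵥ = 3R/2 = 12.47 J/(mol·K).
At constant V, T₂/T₁ = P₂/P₁ ⇒ ΔT = T₁(P₂/P₁ − 1) = 403·(189/139 − 1) = 145 K.
ΔU = (1.64)(12.47)(145) = 2965 J.

ΔU ≈ 2960 J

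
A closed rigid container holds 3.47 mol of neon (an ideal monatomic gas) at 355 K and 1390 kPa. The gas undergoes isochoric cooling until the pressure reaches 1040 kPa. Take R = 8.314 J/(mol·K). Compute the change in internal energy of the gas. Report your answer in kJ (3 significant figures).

ΔU ≈ -3.87 kJ

Constant volume ⇒ W = 0, so Q = ΔU = nCᵥΔT with Cᵥ = 3R/2 = 12.47 J/(mol·K).
At constant V, T₂/T₁ = P₂/P₁ ⇒ ΔT = T₁(P₂/P₁ − 1) = 355·(1040/1390 − 1) = -89.39 K.
ΔU = (3.47)(12.47)(-89.39) = -3868 J.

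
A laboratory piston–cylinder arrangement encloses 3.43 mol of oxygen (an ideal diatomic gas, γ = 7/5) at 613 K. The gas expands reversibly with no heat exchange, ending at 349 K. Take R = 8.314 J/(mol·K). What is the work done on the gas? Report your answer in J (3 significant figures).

Adiabatic ⇒ Q = 0, so W_by = −ΔU = nCᵥ(T₁ − T₂).
Cᵥ = 5R/2 = 20.79 J/(mol·K).
W = (3.43)(20.79)(613 − 349) = 18821 J.
Work on gas = −W_by = -18821 J.

W ≈ -18800 J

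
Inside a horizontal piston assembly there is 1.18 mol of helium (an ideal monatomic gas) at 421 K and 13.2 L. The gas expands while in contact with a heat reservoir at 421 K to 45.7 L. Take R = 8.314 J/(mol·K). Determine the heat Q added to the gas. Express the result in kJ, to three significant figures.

Isothermal ⇒ ΔU = 0, so Q = W = nRT ln(V₂/V₁).
Q = (1.18)(8.314)(421) ln(45.7/13.2) = 4130 × 1.242 = 5129 J.

Q ≈ 5.13 kJ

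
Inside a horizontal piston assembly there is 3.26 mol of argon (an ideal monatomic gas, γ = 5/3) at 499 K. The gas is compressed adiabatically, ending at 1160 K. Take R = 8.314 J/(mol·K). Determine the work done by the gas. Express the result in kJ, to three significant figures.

W ≈ -26.9 kJ

Adiabatic ⇒ Q = 0, so W_by = −ΔU = nCᵥ(T₁ − T₂).
Cᵥ = 3R/2 = 12.47 J/(mol·K).
W = (3.26)(12.47)(499 − 1160) = -26873 J.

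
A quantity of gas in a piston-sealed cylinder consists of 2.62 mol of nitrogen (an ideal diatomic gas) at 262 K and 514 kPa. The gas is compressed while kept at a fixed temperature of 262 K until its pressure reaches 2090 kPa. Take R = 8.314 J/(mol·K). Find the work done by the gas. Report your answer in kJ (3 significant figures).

Isothermal process: W = nRT ln(V₂/V₁) = nRT ln(P₁/P₂).
W = (2.62)(8.314)(262) × ln(514/2090)
  = 5707 × ln(0.2459) = 5707 × -1.403
W_by_gas = -8005 J.

W ≈ -8.01 kJ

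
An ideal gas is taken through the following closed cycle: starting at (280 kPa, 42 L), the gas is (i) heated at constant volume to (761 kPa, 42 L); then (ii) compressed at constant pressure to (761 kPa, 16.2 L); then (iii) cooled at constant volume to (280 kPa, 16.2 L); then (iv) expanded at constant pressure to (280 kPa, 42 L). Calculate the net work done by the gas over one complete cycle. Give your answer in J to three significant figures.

W_net ≈ -12400 J

Constant-volume legs do no work.
W(ii) = (761)(16.2 − 42) = -19634 J; W(iv) = (280)(42 − 16.2) = 7224 J.
W_net = -19634 + 7224 = -12410 J (the counter-clockwise enclosed area).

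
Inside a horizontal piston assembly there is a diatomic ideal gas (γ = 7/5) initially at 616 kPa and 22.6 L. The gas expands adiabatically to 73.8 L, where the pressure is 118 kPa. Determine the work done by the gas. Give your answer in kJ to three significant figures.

Adiabatic: W = (P₁V₁ − P₂V₂)/(γ − 1) with γ = 7/5.
P₁V₁ = 13922 J, P₂V₂ = 8708 J.
W = (13922 − 8708) / 0.4 = 13033 J.

W ≈ 13.0 kJ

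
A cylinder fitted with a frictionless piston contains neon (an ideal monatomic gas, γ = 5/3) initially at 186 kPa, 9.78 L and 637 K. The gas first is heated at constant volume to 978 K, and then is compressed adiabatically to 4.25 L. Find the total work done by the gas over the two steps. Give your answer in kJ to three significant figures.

W_total ≈ -3.11 kJ

Step 1 (isochoric): W = 0 (constant volume).
After step 1: P = 285.6 kPa (V unchanged).
Step 2 (adiabatic): W = (P₁V₁ − P₂V₂)/(γ−1) = (2793 − 4868)/0.667 = -3113 J.
W_total = 0 − 3113 = -3113 J.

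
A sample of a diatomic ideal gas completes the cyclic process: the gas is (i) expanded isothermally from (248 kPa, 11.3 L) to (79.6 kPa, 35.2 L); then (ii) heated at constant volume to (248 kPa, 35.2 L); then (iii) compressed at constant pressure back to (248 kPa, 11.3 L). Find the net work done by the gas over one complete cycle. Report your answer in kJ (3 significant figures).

Leg (i): W = PᵢVᵢ ln(V_f/Vᵢ) = (2802) ln(35.2/11.3) = 3184 J.
Leg (ii): W = 0.
Leg (iii): W = PΔV = (248)(11.3 − 35.2) = -5927 J.
W_net = 3184 − 5927 = -2743 J.

W_net ≈ -2.74 kJ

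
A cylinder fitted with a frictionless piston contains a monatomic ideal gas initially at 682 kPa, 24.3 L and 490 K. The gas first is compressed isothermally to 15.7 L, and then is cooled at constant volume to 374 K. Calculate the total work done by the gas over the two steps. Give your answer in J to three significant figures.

Step 1 (isothermal): W = P₁V₁ ln(V₂/V₁) = (16573) ln(15.7/24.3) = -7239 J.
Step 2 (isochoric): W = 0 (constant volume).
W_total = -7239 + 0 = -7239 J.

W_total ≈ -7240 J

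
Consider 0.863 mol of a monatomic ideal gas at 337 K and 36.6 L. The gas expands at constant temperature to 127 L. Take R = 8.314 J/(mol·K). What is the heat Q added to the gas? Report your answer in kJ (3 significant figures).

Isothermal ⇒ ΔU = 0, so Q = W = nRT ln(V₂/V₁).
Q = (0.863)(8.314)(337) ln(127/36.6) = 2418 × 1.244 = 3008 J.

Q ≈ 3.01 kJ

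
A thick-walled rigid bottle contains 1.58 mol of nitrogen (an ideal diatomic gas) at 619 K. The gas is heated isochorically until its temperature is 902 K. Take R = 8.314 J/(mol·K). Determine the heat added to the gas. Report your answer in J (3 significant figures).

Constant volume ⇒ W = 0, so Q = ΔU = nCᵥΔT with Cᵥ = 5R/2 = 20.79 J/(mol·K).
ΔU = (1.58)(20.79)(902 − 619) = 9294 J.

Q ≈ 9290 J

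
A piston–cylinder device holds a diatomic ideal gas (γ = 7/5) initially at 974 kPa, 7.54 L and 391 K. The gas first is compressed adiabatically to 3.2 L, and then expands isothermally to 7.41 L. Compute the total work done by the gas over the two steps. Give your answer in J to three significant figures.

Step 1 (adiabatic): W = (P₁V₁ − P₂V₂)/(γ−1) = (7344 − 10347)/0.4 = -7508 J.
After step 1: P = 3233 kPa, V = 3.2 L, T = 550.9 K.
Step 2 (isothermal): W = P₁V₁ ln(V₂/V₁) = (10347) ln(7.41/3.2) = 8688 J.
W_total = -7508 + 8688 = 1180 J.

W_total ≈ 1180 J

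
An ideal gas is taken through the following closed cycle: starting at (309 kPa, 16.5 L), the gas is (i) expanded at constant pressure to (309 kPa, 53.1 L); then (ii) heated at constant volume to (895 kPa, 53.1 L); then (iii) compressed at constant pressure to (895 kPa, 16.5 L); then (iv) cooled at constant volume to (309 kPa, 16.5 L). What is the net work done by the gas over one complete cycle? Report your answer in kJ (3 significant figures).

Constant-volume legs do no work.
W(i) = (309)(53.1 − 16.5) = 11309 J; W(iii) = (895)(16.5 − 53.1) = -32757 J.
W_net = 11309 − 32757 = -21448 J (the counter-clockwise enclosed area).

W_net ≈ -21.4 kJ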